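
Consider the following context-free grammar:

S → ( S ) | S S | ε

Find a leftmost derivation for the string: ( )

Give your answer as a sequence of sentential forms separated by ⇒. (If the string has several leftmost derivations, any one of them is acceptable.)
Start with S.
Step 1: the leftmost non-terminal is S; apply S → ( S ):  ( S )
Step 2: the leftmost non-terminal is S; apply S → ε:  ( )

Final answer: S ⇒ ( S ) ⇒ ( )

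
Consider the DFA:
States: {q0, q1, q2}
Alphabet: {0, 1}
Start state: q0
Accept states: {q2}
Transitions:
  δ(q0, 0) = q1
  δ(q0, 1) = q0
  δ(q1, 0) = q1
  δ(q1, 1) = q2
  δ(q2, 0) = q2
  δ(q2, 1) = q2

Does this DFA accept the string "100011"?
Processing string "100011":
  q0 --1--> q0
  q0 --0--> q1
  q1 --0--> q1
  q1 --0--> q1
  q1 --1--> q2
  q2 --1--> q2
Final state: q2
Accept states: {q2}
q2 is an accept state, so the string is accepted.

Final answer: Yes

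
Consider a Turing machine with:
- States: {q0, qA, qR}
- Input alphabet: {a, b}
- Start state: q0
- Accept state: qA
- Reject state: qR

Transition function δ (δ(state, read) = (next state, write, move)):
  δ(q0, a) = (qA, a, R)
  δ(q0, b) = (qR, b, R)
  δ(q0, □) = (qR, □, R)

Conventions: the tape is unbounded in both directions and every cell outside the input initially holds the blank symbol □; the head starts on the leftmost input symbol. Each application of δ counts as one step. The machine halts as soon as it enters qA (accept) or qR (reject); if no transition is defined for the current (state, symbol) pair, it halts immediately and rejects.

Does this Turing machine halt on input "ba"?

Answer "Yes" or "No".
Step 0: [q0]ba (head at position 0)
Step 1: δ(q0, b) = (qR, b, R)  ⊢  b[qR]a (head at position 1)
The machine is in qR, so it halts and rejects.
It halts after 1 steps.

Final answer: Yes - halts after 1 steps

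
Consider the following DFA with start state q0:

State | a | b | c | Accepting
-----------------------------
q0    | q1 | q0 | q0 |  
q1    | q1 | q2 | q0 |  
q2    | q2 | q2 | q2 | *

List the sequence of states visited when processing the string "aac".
q0 → q1 → q1 → q0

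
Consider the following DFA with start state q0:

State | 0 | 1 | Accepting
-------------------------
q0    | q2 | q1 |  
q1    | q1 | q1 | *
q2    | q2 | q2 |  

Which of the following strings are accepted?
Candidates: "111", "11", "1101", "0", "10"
"111": q0 → q1 → q1 → q1; q1 is accepting → accepted
"11": q0 → q1 → q1; q1 is accepting → accepted
"1101": q0 → q1 → q1 → q1 → q1; q1 is accepting → accepted
"0": q0 → q2; q2 is not accepting → rejected
"10": q0 → q1 → q1; q1 is accepting → accepted

Final answer: "111", "11", "1101", "10"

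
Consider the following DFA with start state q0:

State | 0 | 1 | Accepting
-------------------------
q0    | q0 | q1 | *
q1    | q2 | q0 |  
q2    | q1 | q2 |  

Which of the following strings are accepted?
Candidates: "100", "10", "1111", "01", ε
"100": q0 → q1 → q2 → q1; q1 is not accepting → rejected
"10": q0 → q1 → q2; q2 is not accepting → rejected
"1111": q0 → q1 → q0 → q1 → q0; q0 is accepting → accepted
"01": q0 → q0 → q1; q1 is not accepting → rejected
ε: q0; q0 is accepting → accepted

Final answer: "1111", ε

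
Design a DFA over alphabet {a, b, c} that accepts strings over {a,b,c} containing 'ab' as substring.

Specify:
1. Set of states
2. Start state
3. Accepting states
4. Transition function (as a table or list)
One valid DFA (any DFA recognizing the same language is acceptable):
States: {q0, q1, q2}
Start: q0
Accepting: {q2}
Transitions (accepting states marked with *):
State | a | b | c | Accepting
-----------------------------
q0    | q1 | q0 | q0 |  
q1    | q1 | q2 | q0 |  
q2    | q2 | q2 | q2 | *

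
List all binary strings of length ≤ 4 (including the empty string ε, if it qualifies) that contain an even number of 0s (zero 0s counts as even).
Checking every binary string of length 0 to 4:
  Length 0: accepted: ε | rejected: (none)
  Length 1: accepted: 1 | rejected: 0
  Length 2: accepted: 00, 11 | rejected: 01, 10
  Length 3: accepted: 001, 010, 100, 111 | rejected: 000, 011, 101, 110
  Length 4: accepted: 0000, 0011, 0101, 0110, 1001, 1010, 1100, 1111 | rejected: 0001, 0010, 0100, 0111, 1000, 1011, 1101, 1110
Total: 16 string(s).

Final answer: ε, 1, 00, 11, 001, 010, 100, 111, 0000, 0011, 0101, 0110, 1001, 1010, 1100, 1111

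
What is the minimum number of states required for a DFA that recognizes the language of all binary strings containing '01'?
Language: binary strings containing '01'
Lower bound (Myhill–Nerode): the prefixes ε, 0, 01 are pairwise distinguishable:
  ε vs 01: suffix ε distinguishes them (ε is rejected, 01 is accepted)
  0 vs 01: suffix ε distinguishes them (0 is rejected, 01 is accepted)
  ε vs 0: suffix 1 distinguishes them (ε·1 = 1 is rejected, 0·1 = 01 is accepted)
So any DFA needs at least 3 states.
Upper bound: a DFA with 3 states exists (one state per class above: 'no progress', 'last symbol 0', and 'seen 01' (accepting sink)).
Minimum states: 3

Final answer: 3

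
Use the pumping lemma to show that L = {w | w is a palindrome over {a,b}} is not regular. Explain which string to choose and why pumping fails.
Language: L = {w | w is a palindrome over {a,b}} (strings that read the same forwards and backwards)
Step 1: Assume for contradiction that L is regular, with pumping length p.
Step 2: Choose s = a^p b a^p. Then s ∈ L (it reads the same forwards and backwards) and |s| ≥ p.
Step 3: Consider any decomposition s = xyz with |xy| ≤ p and |y| > 0. Since |xy| ≤ p and the first p symbols of s are all a's, y = a^k for some k with 1 ≤ k ≤ p.
Step 4: Pumping up (i = 2): xy²z = a^(p+k) b a^p. Its reverse is a^p b a^(p+k) ≠ a^(p+k) b a^p (the single b is no longer in the middle), so xy²z is not a palindrome and xy²z ∉ L.
This contradicts the pumping lemma, so L is not regular.

Final answer: Choose s = a^p b a^p. Since |xy| ≤ p, y = a^k with k ≥ 1. Then xy²z = a^(p+k) b a^p is not a palindrome, so ∉ L.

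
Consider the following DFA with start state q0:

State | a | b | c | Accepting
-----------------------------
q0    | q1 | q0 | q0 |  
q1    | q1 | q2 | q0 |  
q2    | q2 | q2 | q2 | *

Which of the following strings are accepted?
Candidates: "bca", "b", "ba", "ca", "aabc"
"bca": q0 → q0 → q0 → q1; q1 is not accepting → rejected
"b": q0 → q0; q0 is not accepting → rejected
"ba": q0 → q0 → q1; q1 is not accepting → rejected
"ca": q0 → q0 → q1; q1 is not accepting → rejected
"aabc": q0 → q1 → q1 → q2 → q2; q2 is accepting → accepted

Final answer: "aabc"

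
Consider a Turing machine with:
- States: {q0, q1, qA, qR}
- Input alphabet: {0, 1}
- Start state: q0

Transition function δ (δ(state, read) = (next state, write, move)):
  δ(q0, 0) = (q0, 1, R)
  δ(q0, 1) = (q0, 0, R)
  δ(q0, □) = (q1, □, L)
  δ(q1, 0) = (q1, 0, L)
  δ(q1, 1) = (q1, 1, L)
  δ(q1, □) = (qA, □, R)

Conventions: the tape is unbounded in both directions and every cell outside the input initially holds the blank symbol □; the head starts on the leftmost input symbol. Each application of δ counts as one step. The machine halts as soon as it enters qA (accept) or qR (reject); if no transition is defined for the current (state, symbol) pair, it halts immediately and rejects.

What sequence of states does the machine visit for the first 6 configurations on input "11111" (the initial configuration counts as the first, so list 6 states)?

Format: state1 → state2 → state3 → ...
Step 0: [q0]11111 (head at position 0)
Step 1: δ(q0, 1) = (q0, 0, R)  ⊢  0[q0]1111 (head at position 1)
Step 2: δ(q0, 1) = (q0, 0, R)  ⊢  00[q0]111 (head at position 2)
Step 3: δ(q0, 1) = (q0, 0, R)  ⊢  000[q0]11 (head at position 3)
Step 4: δ(q0, 1) = (q0, 0, R)  ⊢  0000[q0]1 (head at position 4)
Step 5: δ(q0, 1) = (q0, 0, R)  ⊢  00000[q0]□ (head at position 5)
Reading off the states of these 6 configurations: q0 → q0 → q0 → q0 → q0 → q0

Final answer: q0 → q0 → q0 → q0 → q0 → q0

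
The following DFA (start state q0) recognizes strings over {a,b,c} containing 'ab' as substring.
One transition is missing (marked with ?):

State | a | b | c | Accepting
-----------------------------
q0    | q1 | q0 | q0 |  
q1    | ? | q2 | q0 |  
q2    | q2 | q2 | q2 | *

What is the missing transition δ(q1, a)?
q1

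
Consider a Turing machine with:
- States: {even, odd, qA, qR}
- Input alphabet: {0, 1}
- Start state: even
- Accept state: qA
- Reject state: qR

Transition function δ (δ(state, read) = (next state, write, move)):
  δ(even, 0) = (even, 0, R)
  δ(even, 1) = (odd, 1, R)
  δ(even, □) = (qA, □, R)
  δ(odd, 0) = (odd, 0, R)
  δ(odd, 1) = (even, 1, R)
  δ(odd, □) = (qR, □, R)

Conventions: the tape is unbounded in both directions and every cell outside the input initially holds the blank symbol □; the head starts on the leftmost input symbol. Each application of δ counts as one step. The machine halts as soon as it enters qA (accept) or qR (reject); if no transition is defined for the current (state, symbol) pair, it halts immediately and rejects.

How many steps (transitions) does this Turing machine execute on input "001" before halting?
Step 0: [even]001 (head at position 0)
Step 1: δ(even, 0) = (even, 0, R)  ⊢  0[even]01 (head at position 1)
Step 2: δ(even, 0) = (even, 0, R)  ⊢  00[even]1 (head at position 2)
Step 3: δ(even, 1) = (odd, 1, R)  ⊢  001[odd]□ (head at position 3)
Step 4: δ(odd, □) = (qR, □, R)  ⊢  001□[qR]□ (head at position 4)
The machine is in qR, so it halts and rejects.
Number of transitions executed: 4.

Final answer: 4 steps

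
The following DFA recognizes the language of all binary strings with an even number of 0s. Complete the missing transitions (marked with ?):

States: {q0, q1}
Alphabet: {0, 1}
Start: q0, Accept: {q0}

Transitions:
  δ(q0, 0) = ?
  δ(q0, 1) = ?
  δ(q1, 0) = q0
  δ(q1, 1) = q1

What each state remembers (consistent with the given transitions and accept states):
  q0: an even number of 0s has been read so far
  q1: an odd number of 0s has been read so far
Filling in the missing entries:
  δ(q0, 0): in q0 (an even number of 0s has been read so far), after reading 0 we have: an odd number of 0s has been read so far → q1
  δ(q0, 1): in q0 (an even number of 0s has been read so far), after reading 1 we have: an even number of 0s has been read so far → q0

Final answer: δ(q0, 0) = q1; δ(q0, 1) = q0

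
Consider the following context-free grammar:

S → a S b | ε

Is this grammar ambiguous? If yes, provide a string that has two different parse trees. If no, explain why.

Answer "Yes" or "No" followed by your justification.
At every step exactly one production applies: if the remaining string to generate is non-empty it starts with a and ends with b, forcing S → a S b; if it is empty, S → ε is forced. Hence each string a^n b^n has exactly one derivation (S → a S b applied n times, then S → ε) and one parse tree.

Final answer: No - the grammar is unambiguous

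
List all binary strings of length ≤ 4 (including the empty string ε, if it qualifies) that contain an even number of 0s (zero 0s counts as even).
Checking every binary string of length 0 to 4:
  Length 0: accepted: ε | rejected: (none)
  Length 1: accepted: 1 | rejected: 0
  Length 2: accepted: 00, 11 | rejected: 01, 10
  Length 3: accepted: 001, 010, 100, 111 | rejected: 000, 011, 101, 110
  Length 4: accepted: 0000, 0011, 0101, 0110, 1001, 1010, 1100, 1111 | rejected: 0001, 0010, 0100, 0111, 1000, 1011, 1101, 1110
Total: 16 string(s).

Final answer: ε, 1, 00, 11, 001, 010, 100, 111, 0000, 0011, 0101, 0110, 1001, 1010, 1100, 1111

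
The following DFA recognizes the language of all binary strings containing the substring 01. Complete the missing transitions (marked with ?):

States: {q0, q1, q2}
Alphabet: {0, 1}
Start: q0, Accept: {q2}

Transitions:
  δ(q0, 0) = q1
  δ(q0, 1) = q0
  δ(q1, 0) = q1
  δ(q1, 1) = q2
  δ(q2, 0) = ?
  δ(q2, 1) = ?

What each state remembers (consistent with the given transitions and accept states):
  q0: 01 not seen yet and the last symbol was not 0
  q1: 01 not seen yet and the last symbol was 0
  q2: the substring 01 has already been seen
Filling in the missing entries:
  δ(q2, 0): in q2 (the substring 01 has already been seen), after reading 0 we have: the substring 01 has already been seen → q2
  δ(q2, 1): in q2 (the substring 01 has already been seen), after reading 1 we have: the substring 01 has already been seen → q2

Final answer: δ(q2, 0) = q2; δ(q2, 1) = q2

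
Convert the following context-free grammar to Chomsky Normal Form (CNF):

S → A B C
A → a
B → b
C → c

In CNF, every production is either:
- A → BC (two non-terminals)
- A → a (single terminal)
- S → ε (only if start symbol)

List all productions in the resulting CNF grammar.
The grammar has no ε-productions or unit productions to eliminate.
A → a is already in CNF (single terminal) – keep it.
B → b is already in CNF (single terminal) – keep it.
C → c is already in CNF (single terminal) – keep it.
S → A B C has 3 symbols on the right: break it into binary productions S → A X0, X0 → B C.
Resulting CNF grammar (5 productions): A → a; B → b; C → c; S → A X0; X0 → B C

Final answer: A → a; B → b; C → c; S → A X0; X0 → B C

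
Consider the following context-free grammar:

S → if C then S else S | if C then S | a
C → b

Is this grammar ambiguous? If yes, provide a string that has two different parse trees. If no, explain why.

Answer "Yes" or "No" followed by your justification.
The 'dangling else' can attach to either if. Two leftmost derivations of  if b then if b then a else a:
  (1) S ⇒ if C then S else S ⇒ if b then S else S ⇒ if b then if C then S else S ⇒ if b then if b then S else S ⇒ if b then if b then a else S ⇒ if b then if b then a else a   (else belongs to the outer if)
  (2) S ⇒ if C then S ⇒ if b then S ⇒ if b then if C then S else S ⇒ if b then if b then S else S ⇒ if b then if b then a else S ⇒ if b then if b then a else a   (else belongs to the inner if)
Two distinct parse trees for the same string, so the grammar is ambiguous.

Final answer: Yes - the string 'if b then if b then a else a' has two distinct leftmost derivations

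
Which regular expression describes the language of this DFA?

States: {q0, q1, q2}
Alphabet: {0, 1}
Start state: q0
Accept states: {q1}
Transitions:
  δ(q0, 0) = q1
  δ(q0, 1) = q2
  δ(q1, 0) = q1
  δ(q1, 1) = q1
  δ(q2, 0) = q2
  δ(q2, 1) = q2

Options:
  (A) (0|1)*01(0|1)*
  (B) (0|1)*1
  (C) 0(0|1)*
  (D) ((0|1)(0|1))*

Testing sample strings against the DFA:
  '100' -> rejected
  '1110' -> rejected
  '00010' -> accepted
  '100' -> rejected
Checking each option for a counterexample:
  (A) (0|1)*01(0|1)*: '0' is accepted by the DFA but does not match the regex → eliminated
  (B) (0|1)*1: '0' is accepted by the DFA but does not match the regex → eliminated
  (C) 0(0|1)*: agrees with the DFA on all strings of length ≤ 4
  (D) ((0|1)(0|1))*: ε is rejected by the DFA but matches the regex → eliminated
Only (C) 0(0|1)* is consistent with the DFA.

Final answer: (C) 0(0|1)*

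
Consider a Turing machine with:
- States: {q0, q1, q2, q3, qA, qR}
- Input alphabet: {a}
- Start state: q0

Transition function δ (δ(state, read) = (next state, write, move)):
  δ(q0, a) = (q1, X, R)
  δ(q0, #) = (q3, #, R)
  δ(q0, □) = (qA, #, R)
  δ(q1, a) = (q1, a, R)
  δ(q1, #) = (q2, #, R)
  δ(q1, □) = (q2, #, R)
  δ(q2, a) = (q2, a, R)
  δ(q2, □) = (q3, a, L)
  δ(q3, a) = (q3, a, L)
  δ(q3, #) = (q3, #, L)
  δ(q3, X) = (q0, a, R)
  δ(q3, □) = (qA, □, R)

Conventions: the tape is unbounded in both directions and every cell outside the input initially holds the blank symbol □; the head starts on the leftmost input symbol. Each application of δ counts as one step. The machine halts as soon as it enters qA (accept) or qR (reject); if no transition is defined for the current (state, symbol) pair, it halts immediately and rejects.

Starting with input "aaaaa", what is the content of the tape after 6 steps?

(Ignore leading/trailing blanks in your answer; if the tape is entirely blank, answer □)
Step 0: [q0]aaaaa (head at position 0)
Step 1: δ(q0, a) = (q1, X, R)  ⊢  X[q1]aaaa (head at position 1)
Step 2: δ(q1, a) = (q1, a, R)  ⊢  Xa[q1]aaa (head at position 2)
Step 3: δ(q1, a) = (q1, a, R)  ⊢  Xaa[q1]aa (head at position 3)
Step 4: δ(q1, a) = (q1, a, R)  ⊢  Xaaa[q1]a (head at position 4)
Step 5: δ(q1, a) = (q1, a, R)  ⊢  Xaaaa[q1]□ (head at position 5)
Step 6: δ(q1, □) = (q2, #, R)  ⊢  Xaaaa#[q2]□ (head at position 6)
Tape after 6 steps (ignoring surrounding blanks): Xaaaa#

Final answer: Tape: Xaaaa#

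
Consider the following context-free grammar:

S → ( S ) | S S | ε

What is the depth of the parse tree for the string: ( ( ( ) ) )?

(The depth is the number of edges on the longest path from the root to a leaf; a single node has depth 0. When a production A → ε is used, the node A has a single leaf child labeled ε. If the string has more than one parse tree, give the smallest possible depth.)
The string is 3 nested pairs. The shallowest parse tree applies S → ( S ) 3 times (one node per nested pair, each a child of the previous) and then S → ε in the middle.
S nodes at depths 0..3, ε leaf at depth 4; parentheses leaves are at depths 1..3.
(Using S → S S with an S → ε child anywhere only adds levels, so it cannot give a shallower tree.)
Depth = 4.

Final answer: 4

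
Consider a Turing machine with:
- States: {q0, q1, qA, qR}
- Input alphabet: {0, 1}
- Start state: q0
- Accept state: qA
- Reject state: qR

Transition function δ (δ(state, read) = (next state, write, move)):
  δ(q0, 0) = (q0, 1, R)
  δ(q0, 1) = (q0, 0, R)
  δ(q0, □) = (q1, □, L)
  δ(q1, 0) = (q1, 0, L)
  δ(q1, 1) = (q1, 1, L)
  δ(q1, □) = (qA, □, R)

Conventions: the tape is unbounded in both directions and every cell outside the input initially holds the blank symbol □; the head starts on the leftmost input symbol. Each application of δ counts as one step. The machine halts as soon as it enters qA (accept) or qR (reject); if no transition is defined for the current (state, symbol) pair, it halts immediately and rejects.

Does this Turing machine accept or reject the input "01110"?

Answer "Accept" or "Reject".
Step 0: [q0]01110 (head at position 0)
Step 1: δ(q0, 0) = (q0, 1, R)  ⊢  1[q0]1110 (head at position 1)
Step 2: δ(q0, 1) = (q0, 0, R)  ⊢  10[q0]110 (head at position 2)
Step 3: δ(q0, 1) = (q0, 0, R)  ⊢  100[q0]10 (head at position 3)
Step 4: δ(q0, 1) = (q0, 0, R)  ⊢  1000[q0]0 (head at position 4)
Step 5: δ(q0, 0) = (q0, 1, R)  ⊢  10001[q0]□ (head at position 5)
Step 6: δ(q0, □) = (q1, □, L)  ⊢  1000[q1]1□ (head at position 4)
Step 7: δ(q1, 1) = (q1, 1, L)  ⊢  100[q1]01□ (head at position 3)
Step 8: δ(q1, 0) = (q1, 0, L)  ⊢  10[q1]001□ (head at position 2)
Step 9: δ(q1, 0) = (q1, 0, L)  ⊢  1[q1]0001□ (head at position 1)
Step 10: δ(q1, 0) = (q1, 0, L)  ⊢  [q1]10001□ (head at position 0)
Step 11: δ(q1, 1) = (q1, 1, L)  ⊢  [q1]□10001□ (head at position -1)
Step 12: δ(q1, □) = (qA, □, R)  ⊢  □[qA]10001□ (head at position 0)
The machine is in qA, so it halts and accepts.

Final answer: Accept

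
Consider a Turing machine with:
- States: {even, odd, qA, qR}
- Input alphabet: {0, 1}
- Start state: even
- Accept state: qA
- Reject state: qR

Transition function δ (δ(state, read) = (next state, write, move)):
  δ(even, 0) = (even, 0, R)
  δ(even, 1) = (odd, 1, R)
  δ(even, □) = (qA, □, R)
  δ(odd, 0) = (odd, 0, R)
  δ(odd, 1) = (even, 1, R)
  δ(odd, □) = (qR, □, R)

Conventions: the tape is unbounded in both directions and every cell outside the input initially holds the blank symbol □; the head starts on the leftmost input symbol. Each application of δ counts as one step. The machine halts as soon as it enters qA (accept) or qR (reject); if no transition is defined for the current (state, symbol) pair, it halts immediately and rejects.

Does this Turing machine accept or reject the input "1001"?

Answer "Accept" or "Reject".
Step 0: [even]1001 (head at position 0)
Step 1: δ(even, 1) = (odd, 1, R)  ⊢  1[odd]001 (head at position 1)
Step 2: δ(odd, 0) = (odd, 0, R)  ⊢  10[odd]01 (head at position 2)
Step 3: δ(odd, 0) = (odd, 0, R)  ⊢  100[odd]1 (head at position 3)
Step 4: δ(odd, 1) = (even, 1, R)  ⊢  1001[even]□ (head at position 4)
Step 5: δ(even, □) = (qA, □, R)  ⊢  1001□[qA]□ (head at position 5)
The machine is in qA, so it halts and accepts.

Final answer: Accept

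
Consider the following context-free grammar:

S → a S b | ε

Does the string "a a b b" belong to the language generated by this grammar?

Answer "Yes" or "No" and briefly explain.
A derivation exists: S ⇒ a S b ⇒ a a S b b ⇒ a a b b (using S → a S b twice, then S → ε).

Final answer: Yes - a valid derivation exists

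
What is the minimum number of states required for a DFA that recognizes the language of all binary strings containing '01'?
Language: binary strings containing '01'
Lower bound (Myhill–Nerode): the prefixes ε, 0, 01 are pairwise distinguishable:
  ε vs 01: suffix ε distinguishes them (ε is rejected, 01 is accepted)
  0 vs 01: suffix ε distinguishes them (0 is rejected, 01 is accepted)
  ε vs 0: suffix 1 distinguishes them (ε·1 = 1 is rejected, 0·1 = 01 is accepted)
So any DFA needs at least 3 states.
Upper bound: a DFA with 3 states exists (one state per class above: 'no progress', 'last symbol 0', and 'seen 01' (accepting sink)).
Minimum states: 3

Final answer: 3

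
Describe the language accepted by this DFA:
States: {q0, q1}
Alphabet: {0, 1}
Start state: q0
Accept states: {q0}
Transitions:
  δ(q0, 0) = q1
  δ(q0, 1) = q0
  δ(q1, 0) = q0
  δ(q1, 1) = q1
Analyzing the DFA structure:
Start state: q0
Accept states: {q0}
Interpreting what each state remembers (checking against the transitions):
  q0: an even number of 0s has been read so far
  q1: an odd number of 0s has been read so far
  δ(q0, 0): in q0 (an even number of 0s has been read so far), after reading 0 we have: an odd number of 0s has been read so far → q1
  δ(q0, 1): in q0 (an even number of 0s has been read so far), after reading 1 we have: an even number of 0s has been read so far → q0
  δ(q1, 0): in q1 (an odd number of 0s has been read so far), after reading 0 we have: an even number of 0s has been read so far → q0
  δ(q1, 1): in q1 (an odd number of 0s has been read so far), after reading 1 we have: an odd number of 0s has been read so far → q1
A string is accepted iff it ends in {q0}, i.e. an even number of 0s has been read so far.
Language: All binary strings with an even number of 0s

Final answer: All binary strings with an even number of 0s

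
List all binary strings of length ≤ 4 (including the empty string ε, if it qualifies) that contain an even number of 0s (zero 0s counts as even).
Checking every binary string of length 0 to 4:
  Length 0: accepted: ε | rejected: (none)
  Length 1: accepted: 1 | rejected: 0
  Length 2: accepted: 00, 11 | rejected: 01, 10
  Length 3: accepted: 001, 010, 100, 111 | rejected: 000, 011, 101, 110
  Length 4: accepted: 0000, 0011, 0101, 0110, 1001, 1010, 1100, 1111 | rejected: 0001, 0010, 0100, 0111, 1000, 1011, 1101, 1110
Total: 16 string(s).

Final answer: ε, 1, 00, 11, 001, 010, 100, 111, 0000, 0011, 0101, 0110, 1001, 1010, 1100, 1111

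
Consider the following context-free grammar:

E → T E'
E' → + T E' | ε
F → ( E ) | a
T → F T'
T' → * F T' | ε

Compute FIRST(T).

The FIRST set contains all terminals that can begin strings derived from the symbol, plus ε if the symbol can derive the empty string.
FIRST(F): F → ( E ) contributes '(' and F → a contributes 'a', so FIRST(F) = {(, a}. F is not nullable.
FIRST(T): T → F T' begins with F, and F is not nullable, so FIRST(T) = FIRST(F) = {(, a}.

Final answer: {(, a}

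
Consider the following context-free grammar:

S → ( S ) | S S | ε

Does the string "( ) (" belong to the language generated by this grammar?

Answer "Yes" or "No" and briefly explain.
Each production adds parentheses only in matched pairs (S → ( S )) or none at all, so every derived string has equally many '(' and ')'. The string ( ) ( has two '(' and one ')', so it cannot be derived.

Final answer: No - no valid derivation exists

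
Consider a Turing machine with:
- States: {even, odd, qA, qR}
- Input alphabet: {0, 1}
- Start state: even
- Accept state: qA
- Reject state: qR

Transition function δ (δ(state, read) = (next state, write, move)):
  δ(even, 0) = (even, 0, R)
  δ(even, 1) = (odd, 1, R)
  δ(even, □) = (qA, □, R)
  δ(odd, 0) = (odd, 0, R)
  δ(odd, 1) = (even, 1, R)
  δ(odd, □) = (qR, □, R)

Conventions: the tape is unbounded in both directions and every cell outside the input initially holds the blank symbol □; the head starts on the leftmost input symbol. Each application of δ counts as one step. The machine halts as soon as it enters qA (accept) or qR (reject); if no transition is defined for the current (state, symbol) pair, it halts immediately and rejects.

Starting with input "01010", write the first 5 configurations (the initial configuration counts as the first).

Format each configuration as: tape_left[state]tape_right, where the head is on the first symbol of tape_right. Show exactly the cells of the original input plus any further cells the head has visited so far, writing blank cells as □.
Step 0: [even]01010 (head at position 0)
Step 1: δ(even, 0) = (even, 0, R)  ⊢  0[even]1010 (head at position 1)
Step 2: δ(even, 1) = (odd, 1, R)  ⊢  01[odd]010 (head at position 2)
Step 3: δ(odd, 0) = (odd, 0, R)  ⊢  010[odd]10 (head at position 3)
Step 4: δ(odd, 1) = (even, 1, R)  ⊢  0101[even]0 (head at position 4)

Final answer: [even]01010 ⊢ 0[even]1010 ⊢ 01[odd]010 ⊢ 010[odd]10 ⊢ 0101[even]0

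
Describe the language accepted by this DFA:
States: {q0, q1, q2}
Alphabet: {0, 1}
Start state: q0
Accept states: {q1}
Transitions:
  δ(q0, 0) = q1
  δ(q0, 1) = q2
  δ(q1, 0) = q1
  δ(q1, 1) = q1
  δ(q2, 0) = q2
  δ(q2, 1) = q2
Analyzing the DFA structure:
Start state: q0
Accept states: {q1}
Interpreting what each state remembers (checking against the transitions):
  q0: nothing has been read yet
  q1: the first symbol was 0
  q2: the first symbol was 1 (trap state)
  δ(q0, 0): in q0 (nothing has been read yet), after reading 0 we have: the first symbol was 0 → q1
  δ(q0, 1): in q0 (nothing has been read yet), after reading 1 we have: the first symbol was 1 (trap state) → q2
  δ(q1, 0): in q1 (the first symbol was 0), after reading 0 we have: the first symbol was 0 → q1
  δ(q1, 1): in q1 (the first symbol was 0), after reading 1 we have: the first symbol was 0 → q1
  δ(q2, 0): in q2 (the first symbol was 1 (trap state)), after reading 0 we have: the first symbol was 1 (trap state) → q2
  δ(q2, 1): in q2 (the first symbol was 1 (trap state)), after reading 1 we have: the first symbol was 1 (trap state) → q2
A string is accepted iff it ends in {q1}, i.e. the first symbol was 0.
Language: All binary strings starting with 0

Final answer: All binary strings starting with 0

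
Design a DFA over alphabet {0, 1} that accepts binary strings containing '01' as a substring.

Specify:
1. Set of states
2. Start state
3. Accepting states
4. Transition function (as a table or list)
One valid DFA (any DFA recognizing the same language is acceptable):
States: {q0, q1, q2}
Start: q0
Accepting: {q2}
Transitions (accepting states marked with *):
State | 0 | 1 | Accepting
-------------------------
q0    | q1 | q0 |  
q1    | q1 | q2 |  
q2    | q2 | q2 | *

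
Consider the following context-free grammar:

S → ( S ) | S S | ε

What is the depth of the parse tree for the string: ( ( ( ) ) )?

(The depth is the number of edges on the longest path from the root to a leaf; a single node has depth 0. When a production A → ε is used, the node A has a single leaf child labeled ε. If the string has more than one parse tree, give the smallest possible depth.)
The string is 3 nested pairs. The shallowest parse tree applies S → ( S ) 3 times (one node per nested pair, each a child of the previous) and then S → ε in the middle.
S nodes at depths 0..3, ε leaf at depth 4; parentheses leaves are at depths 1..3.
(Using S → S S with an S → ε child anywhere only adds levels, so it cannot give a shallower tree.)
Depth = 4.

Final answer: 4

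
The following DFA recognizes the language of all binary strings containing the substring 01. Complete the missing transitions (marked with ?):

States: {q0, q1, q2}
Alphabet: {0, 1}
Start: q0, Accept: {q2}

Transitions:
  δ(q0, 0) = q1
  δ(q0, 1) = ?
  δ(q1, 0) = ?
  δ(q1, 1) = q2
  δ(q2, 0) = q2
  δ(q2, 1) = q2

What each state remembers (consistent with the given transitions and accept states):
  q0: 01 not seen yet and the last symbol was not 0
  q1: 01 not seen yet and the last symbol was 0
  q2: the substring 01 has already been seen
Filling in the missing entries:
  δ(q0, 1): in q0 (01 not seen yet and the last symbol was not 0), after reading 1 we have: 01 not seen yet and the last symbol was not 0 → q0
  δ(q1, 0): in q1 (01 not seen yet and the last symbol was 0), after reading 0 we have: 01 not seen yet and the last symbol was 0 → q1

Final answer: δ(q0, 1) = q0; δ(q1, 0) = q1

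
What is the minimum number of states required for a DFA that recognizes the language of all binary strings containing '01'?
Language: binary strings containing '01'
Lower bound (Myhill–Nerode): the prefixes ε, 0, 01 are pairwise distinguishable:
  ε vs 01: suffix ε distinguishes them (ε is rejected, 01 is accepted)
  0 vs 01: suffix ε distinguishes them (0 is rejected, 01 is accepted)
  ε vs 0: suffix 1 distinguishes them (ε·1 = 1 is rejected, 0·1 = 01 is accepted)
So any DFA needs at least 3 states.
Upper bound: a DFA with 3 states exists (one state per class above: 'no progress', 'last symbol 0', and 'seen 01' (accepting sink)).
Minimum states: 3

Final answer: 3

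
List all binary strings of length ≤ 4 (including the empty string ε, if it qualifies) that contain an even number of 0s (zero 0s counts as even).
Checking every binary string of length 0 to 4:
  Length 0: accepted: ε | rejected: (none)
  Length 1: accepted: 1 | rejected: 0
  Length 2: accepted: 00, 11 | rejected: 01, 10
  Length 3: accepted: 001, 010, 100, 111 | rejected: 000, 011, 101, 110
  Length 4: accepted: 0000, 0011, 0101, 0110, 1001, 1010, 1100, 1111 | rejected: 0001, 0010, 0100, 0111, 1000, 1011, 1101, 1110
Total: 16 string(s).

Final answer: ε, 1, 00, 11, 001, 010, 100, 111, 0000, 0011, 0101, 0110, 1001, 1010, 1100, 1111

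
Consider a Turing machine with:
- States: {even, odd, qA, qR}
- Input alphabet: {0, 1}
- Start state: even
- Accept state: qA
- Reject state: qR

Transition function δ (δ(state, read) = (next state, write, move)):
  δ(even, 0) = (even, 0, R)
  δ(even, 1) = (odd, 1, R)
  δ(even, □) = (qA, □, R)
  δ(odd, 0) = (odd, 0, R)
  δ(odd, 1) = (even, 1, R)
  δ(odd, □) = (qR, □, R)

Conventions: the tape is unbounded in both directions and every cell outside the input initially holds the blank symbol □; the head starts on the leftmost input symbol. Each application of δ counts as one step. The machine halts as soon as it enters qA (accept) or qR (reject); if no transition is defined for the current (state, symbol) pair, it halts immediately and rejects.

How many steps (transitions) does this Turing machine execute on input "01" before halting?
Step 0: [even]01 (head at position 0)
Step 1: δ(even, 0) = (even, 0, R)  ⊢  0[even]1 (head at position 1)
Step 2: δ(even, 1) = (odd, 1, R)  ⊢  01[odd]□ (head at position 2)
Step 3: δ(odd, □) = (qR, □, R)  ⊢  01□[qR]□ (head at position 3)
The machine is in qR, so it halts and rejects.
Number of transitions executed: 3.

Final answer: 3 steps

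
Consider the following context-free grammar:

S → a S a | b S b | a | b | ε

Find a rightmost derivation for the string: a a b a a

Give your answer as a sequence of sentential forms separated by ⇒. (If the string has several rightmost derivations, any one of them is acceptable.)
Start with S.
Step 1: the rightmost non-terminal is S; apply S → a S a:  a S a
Step 2: the rightmost non-terminal is S; apply S → a S a:  a a S a a
Step 3: the rightmost non-terminal is S; apply S → b:  a a b a a

Final answer: S ⇒ a S a ⇒ a a S a a ⇒ a a b a a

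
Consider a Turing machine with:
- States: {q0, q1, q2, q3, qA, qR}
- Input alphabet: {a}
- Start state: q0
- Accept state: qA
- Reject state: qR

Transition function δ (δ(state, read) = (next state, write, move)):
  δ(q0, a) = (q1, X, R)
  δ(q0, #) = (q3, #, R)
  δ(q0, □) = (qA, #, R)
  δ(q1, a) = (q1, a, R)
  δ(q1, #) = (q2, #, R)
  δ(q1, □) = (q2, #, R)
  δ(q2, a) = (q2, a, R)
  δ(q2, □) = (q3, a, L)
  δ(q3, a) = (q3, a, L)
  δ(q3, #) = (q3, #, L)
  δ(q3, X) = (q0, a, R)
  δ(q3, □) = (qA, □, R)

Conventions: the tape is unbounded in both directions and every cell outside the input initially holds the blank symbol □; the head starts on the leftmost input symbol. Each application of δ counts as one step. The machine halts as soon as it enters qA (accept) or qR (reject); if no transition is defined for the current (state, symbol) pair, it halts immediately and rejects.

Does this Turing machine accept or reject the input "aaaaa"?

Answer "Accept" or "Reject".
Trace (configuration after each step, as tape_left[state]tape_right with head position):
Step 0: [q0]aaaaa (head at position 0)
Step 1: X[q1]aaaa (head 1)
Step 2: Xa[q1]aaa (head 2)
Step 3: Xaa[q1]aa (head 3)
Step 4: Xaaa[q1]a (head 4)
Step 5: Xaaaa[q1]□ (head 5)
Step 6: Xaaaa#[q2]□ (head 6)
Step 7: Xaaaa[q3]#a (head 5)
Step 8: Xaaa[q3]a#a (head 4)
Step 9: Xaa[q3]aa#a (head 3)
Step 10: Xa[q3]aaa#a (head 2)
Step 11: X[q3]aaaa#a (head 1)
Step 12: [q3]Xaaaa#a (head 0)
Step 13: a[q0]aaaa#a (head 1)
Step 14: aX[q1]aaa#a (head 2)
Step 15: aXa[q1]aa#a (head 3)
Step 16: aXaa[q1]a#a (head 4)
Step 17: aXaaa[q1]#a (head 5)
Step 18: aXaaa#[q2]a (head 6)
Step 19: aXaaa#a[q2]□ (head 7)
Step 20: aXaaa#[q3]aa (head 6)
Step 21: aXaaa[q3]#aa (head 5)
Step 22: aXaa[q3]a#aa (head 4)
Step 23: aXa[q3]aa#aa (head 3)
Step 24: aX[q3]aaa#aa (head 2)
Step 25: a[q3]Xaaa#aa (head 1)
Step 26: aa[q0]aaa#aa (head 2)
Step 27: aaX[q1]aa#aa (head 3)
Step 28: aaXa[q1]a#aa (head 4)
Step 29: aaXaa[q1]#aa (head 5)
Step 30: aaXaa#[q2]aa (head 6)
Step 31: aaXaa#a[q2]a (head 7)
Step 32: aaXaa#aa[q2]□ (head 8)
Step 33: aaXaa#a[q3]aa (head 7)
Step 34: aaXaa#[q3]aaa (head 6)
Step 35: aaXaa[q3]#aaa (head 5)
Step 36: aaXa[q3]a#aaa (head 4)
Step 37: aaX[q3]aa#aaa (head 3)
Step 38: aa[q3]Xaa#aaa (head 2)
Step 39: aaa[q0]aa#aaa (head 3)
Step 40: aaaX[q1]a#aaa (head 4)
Step 41: aaaXa[q1]#aaa (head 5)
Step 42: aaaXa#[q2]aaa (head 6)
Step 43: aaaXa#a[q2]aa (head 7)
Step 44: aaaXa#aa[q2]a (head 8)
Step 45: aaaXa#aaa[q2]□ (head 9)
Step 46: aaaXa#aa[q3]aa (head 8)
Step 47: aaaXa#a[q3]aaa (head 7)
Step 48: aaaXa#[q3]aaaa (head 6)
Step 49: aaaXa[q3]#aaaa (head 5)
Step 50: aaaX[q3]a#aaaa (head 4)
Step 51: aaa[q3]Xa#aaaa (head 3)
Step 52: aaaa[q0]a#aaaa (head 4)
Step 53: aaaaX[q1]#aaaa (head 5)
Step 54: aaaaX#[q2]aaaa (head 6)
Step 55: aaaaX#a[q2]aaa (head 7)
Step 56: aaaaX#aa[q2]aa (head 8)
Step 57: aaaaX#aaa[q2]a (head 9)
Step 58: aaaaX#aaaa[q2]□ (head 10)
Step 59: aaaaX#aaa[q3]aa (head 9)
Step 60: aaaaX#aa[q3]aaa (head 8)
Step 61: aaaaX#a[q3]aaaa (head 7)
Step 62: aaaaX#[q3]aaaaa (head 6)
Step 63: aaaaX[q3]#aaaaa (head 5)
Step 64: aaaa[q3]X#aaaaa (head 4)
Step 65: aaaaa[q0]#aaaaa (head 5)
Step 66: aaaaa#[q3]aaaaa (head 6)
Step 67: aaaaa[q3]#aaaaa (head 5)
Step 68: aaaa[q3]a#aaaaa (head 4)
Step 69: aaa[q3]aa#aaaaa (head 3)
Step 70: aa[q3]aaa#aaaaa (head 2)
Step 71: a[q3]aaaa#aaaaa (head 1)
Step 72: [q3]aaaaa#aaaaa (head 0)
Step 73: [q3]□aaaaa#aaaaa (head -1)
Step 74: □[qA]aaaaa#aaaaa (head 0)
The machine is in qA, so it halts and accepts.

Final answer: Accept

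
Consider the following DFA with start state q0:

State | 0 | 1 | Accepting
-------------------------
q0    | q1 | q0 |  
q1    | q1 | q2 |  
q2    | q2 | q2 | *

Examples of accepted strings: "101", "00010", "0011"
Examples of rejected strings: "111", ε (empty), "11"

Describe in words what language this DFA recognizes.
binary strings containing '01' as a substring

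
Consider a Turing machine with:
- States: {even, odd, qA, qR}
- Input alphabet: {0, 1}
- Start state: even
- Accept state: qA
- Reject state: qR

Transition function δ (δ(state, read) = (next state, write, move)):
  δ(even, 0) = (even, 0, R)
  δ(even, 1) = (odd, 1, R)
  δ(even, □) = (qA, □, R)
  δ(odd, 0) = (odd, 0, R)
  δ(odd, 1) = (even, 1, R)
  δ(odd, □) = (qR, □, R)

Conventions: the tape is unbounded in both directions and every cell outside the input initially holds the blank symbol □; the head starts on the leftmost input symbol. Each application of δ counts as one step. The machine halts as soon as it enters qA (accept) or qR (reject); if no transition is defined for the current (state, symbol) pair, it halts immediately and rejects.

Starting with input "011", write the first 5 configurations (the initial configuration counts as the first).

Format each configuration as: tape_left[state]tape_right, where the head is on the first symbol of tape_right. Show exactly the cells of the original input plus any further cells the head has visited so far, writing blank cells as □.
Step 0: [even]011 (head at position 0)
Step 1: δ(even, 0) = (even, 0, R)  ⊢  0[even]11 (head at position 1)
Step 2: δ(even, 1) = (odd, 1, R)  ⊢  01[odd]1 (head at position 2)
Step 3: δ(odd, 1) = (even, 1, R)  ⊢  011[even]□ (head at position 3)
Step 4: δ(even, □) = (qA, □, R)  ⊢  011□[qA]□ (head at position 4)

Final answer: [even]011 ⊢ 0[even]11 ⊢ 01[odd]1 ⊢ 011[even]□ ⊢ 011□[qA]□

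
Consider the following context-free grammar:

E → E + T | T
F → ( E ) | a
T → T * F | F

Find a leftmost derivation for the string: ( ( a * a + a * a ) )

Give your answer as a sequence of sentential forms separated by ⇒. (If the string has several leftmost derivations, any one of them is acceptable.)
Start with E.
Step 1: the leftmost non-terminal is E; apply E → T:  T
Step 2: the leftmost non-terminal is T; apply T → F:  F
Step 3: the leftmost non-terminal is F; apply F → ( E ):  ( E )
Step 4: the leftmost non-terminal is E; apply E → T:  ( T )
Step 5: the leftmost non-terminal is T; apply T → F:  ( F )
Step 6: the leftmost non-terminal is F; apply F → ( E ):  ( ( E ) )
Step 7: the leftmost non-terminal is E; apply E → E + T:  ( ( E + T ) )
Step 8: the leftmost non-terminal is E; apply E → T:  ( ( T + T ) )
Step 9: the leftmost non-terminal is T; apply T → T * F:  ( ( T * F + T ) )
Step 10: the leftmost non-terminal is T; apply T → F:  ( ( F * F + T ) )
Step 11: the leftmost non-terminal is F; apply F → a:  ( ( a * F + T ) )
Step 12: the leftmost non-terminal is F; apply F → a:  ( ( a * a + T ) )
Step 13: the leftmost non-terminal is T; apply T → T * F:  ( ( a * a + T * F ) )
Step 14: the leftmost non-terminal is T; apply T → F:  ( ( a * a + F * F ) )
Step 15: the leftmost non-terminal is F; apply F → a:  ( ( a * a + a * F ) )
Step 16: the leftmost non-terminal is F; apply F → a:  ( ( a * a + a * a ) )

Final answer: E ⇒ T ⇒ F ⇒ ( E ) ⇒ ( T ) ⇒ ( F ) ⇒ ( ( E ) ) ⇒ ( ( E + T ) ) ⇒ ( ( T + T ) ) ⇒ ( ( T * F + T ) ) ⇒ ( ( F * F + T ) ) ⇒ ( ( a * F + T ) ) ⇒ ( ( a * a + T ) ) ⇒ ( ( a * a + T * F ) ) ⇒ ( ( a * a + F * F ) ) ⇒ ( ( a * a + a * F ) ) ⇒ ( ( a * a + a * a ) )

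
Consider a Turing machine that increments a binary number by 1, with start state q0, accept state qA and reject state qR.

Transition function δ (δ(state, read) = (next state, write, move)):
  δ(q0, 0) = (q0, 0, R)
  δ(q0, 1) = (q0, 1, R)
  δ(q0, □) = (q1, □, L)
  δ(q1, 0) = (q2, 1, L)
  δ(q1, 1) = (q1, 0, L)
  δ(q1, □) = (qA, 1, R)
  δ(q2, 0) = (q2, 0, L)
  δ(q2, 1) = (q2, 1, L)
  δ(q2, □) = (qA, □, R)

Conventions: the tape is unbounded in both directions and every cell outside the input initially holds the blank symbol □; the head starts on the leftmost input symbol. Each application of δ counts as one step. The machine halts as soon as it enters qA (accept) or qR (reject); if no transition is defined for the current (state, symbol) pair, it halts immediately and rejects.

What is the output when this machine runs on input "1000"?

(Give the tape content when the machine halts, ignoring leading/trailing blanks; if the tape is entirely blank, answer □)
Step 0: [q0]1000 (head at position 0)
Step 1: δ(q0, 1) = (q0, 1, R)  ⊢  1[q0]000 (head at position 1)
Step 2: δ(q0, 0) = (q0, 0, R)  ⊢  10[q0]00 (head at position 2)
Step 3: δ(q0, 0) = (q0, 0, R)  ⊢  100[q0]0 (head at position 3)
Step 4: δ(q0, 0) = (q0, 0, R)  ⊢  1000[q0]□ (head at position 4)
Step 5: δ(q0, □) = (q1, □, L)  ⊢  100[q1]0□ (head at position 3)
Step 6: δ(q1, 0) = (q2, 1, L)  ⊢  10[q2]01□ (head at position 2)
Step 7: δ(q2, 0) = (q2, 0, L)  ⊢  1[q2]001□ (head at position 1)
Step 8: δ(q2, 0) = (q2, 0, L)  ⊢  [q2]1001□ (head at position 0)
Step 9: δ(q2, 1) = (q2, 1, L)  ⊢  [q2]□1001□ (head at position -1)
Step 10: δ(q2, □) = (qA, □, R)  ⊢  □[qA]1001□ (head at position 0)
The machine is in qA, so it halts and accepts.
Tape content when halted (ignoring surrounding blanks): 1001

Final answer: Output: 1001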